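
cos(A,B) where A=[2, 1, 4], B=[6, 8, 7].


A·B = 2·6 + 1·8 + 4·7 = 48
‖A‖ = √21 = 4.5826, ‖B‖ = √149 = 12.2066
cos = 48/(√21·√149) = 48/√3129 = 0.8581

0.8581


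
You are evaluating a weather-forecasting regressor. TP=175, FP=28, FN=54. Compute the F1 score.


Precision = 175/203 = 0.8621
Recall = 175/229 = 0.7642
F1 = 2·P·R/(P+R) = 2·TP/(2·TP+FP+FN) = 350/(350+28+54) = 350/432 = 0.8102

0.8102


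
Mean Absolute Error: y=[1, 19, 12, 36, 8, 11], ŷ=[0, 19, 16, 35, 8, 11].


Absolute errors: |1-0|=1, |19-19|=0, |12-16|=4, |36-35|=1, |8-8|=0, |11-11|=0
Sum = 6
MAE = 6/6 = 1

1


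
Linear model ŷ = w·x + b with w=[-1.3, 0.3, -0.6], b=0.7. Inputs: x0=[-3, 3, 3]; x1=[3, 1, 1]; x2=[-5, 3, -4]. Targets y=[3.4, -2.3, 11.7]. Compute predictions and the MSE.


ŷ0 = (-1.3)·(-3) + (0.3)·(3) + (-0.6)·(3) + 0.7 = 3.7
ŷ1 = (-1.3)·(3) + (0.3)·(1) + (-0.6)·(1) + 0.7 = -3.5
ŷ2 = (-1.3)·(-5) + (0.3)·(3) + (-0.6)·(-4) + 0.7 = 10.5
errors² = [0.09, 1.44, 1.44]
MSE = 2.9700/3 = 0.99

0.99


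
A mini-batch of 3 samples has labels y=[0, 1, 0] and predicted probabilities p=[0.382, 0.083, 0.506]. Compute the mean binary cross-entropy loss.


L[0] = -ln(1-0.382) = -ln(0.618) = 0.4813
L[1] = -ln(0.083) = 2.4889
L[2] = -ln(1-0.506) = -ln(0.494) = 0.7052
mean = (0.4813 + 2.4889 + 0.7052)/3 = 1.2251

1.2251


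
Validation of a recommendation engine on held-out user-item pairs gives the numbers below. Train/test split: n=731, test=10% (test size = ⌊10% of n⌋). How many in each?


Test = ⌊731·10/100⌋ = 73
Train = 731 - 73 = 658

Train: 658, Test: 73


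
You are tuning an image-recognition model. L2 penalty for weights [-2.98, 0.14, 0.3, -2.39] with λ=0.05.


‖w‖₂² = (-2.98)² + (0.14)² + (0.3)² + (-2.39)²
     = 8.8804 + 0.0196 + 0.09 + 5.7121
     = 14.7021
λ·‖w‖₂² = 0.05·14.7021 = 0.735105

0.735105


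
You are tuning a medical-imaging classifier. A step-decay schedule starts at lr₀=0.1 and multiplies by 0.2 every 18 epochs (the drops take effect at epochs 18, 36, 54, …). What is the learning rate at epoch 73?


n_drops = ⌊73/18⌋ = 4
lr = 0.1·0.2^4 = 0.1·0.0016 = 0.00016

0.00016


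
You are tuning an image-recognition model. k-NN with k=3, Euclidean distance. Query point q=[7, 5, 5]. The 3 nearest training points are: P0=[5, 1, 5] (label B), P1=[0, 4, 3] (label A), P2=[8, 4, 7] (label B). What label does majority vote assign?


d(q,P0) = 4.4721  (label B)
d(q,P1) = 7.3485  (label A)
d(q,P2) = 2.4495  (label B)
Votes: A=1, B=2
Majority → B

B


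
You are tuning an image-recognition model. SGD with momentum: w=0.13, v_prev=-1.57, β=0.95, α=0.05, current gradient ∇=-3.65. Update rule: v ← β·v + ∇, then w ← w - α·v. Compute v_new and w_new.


v_new = 0.95·-1.57 - 3.65 = -1.4915 - 3.65 = -5.1415
w_new = 0.13 - 0.05·-5.1415 = 0.13 + 0.257075 = 0.387075

v_new=-5.1415, w_new=0.387075


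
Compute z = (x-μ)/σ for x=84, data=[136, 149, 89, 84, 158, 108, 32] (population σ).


μ = 108, σ = 40.8447
z = (84 - 108)/40.8447 = -0.5876

-0.5876


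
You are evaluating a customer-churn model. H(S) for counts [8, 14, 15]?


Probabilities: [8/37, 14/37, 15/37] ≈ [0.2162, 0.3784, 0.4054]
H = -((8/37)·log₂(8/37) + (14/37)·log₂(14/37) + (15/37)·log₂(15/37))
  = 1.5363 bits

1.5363 bits


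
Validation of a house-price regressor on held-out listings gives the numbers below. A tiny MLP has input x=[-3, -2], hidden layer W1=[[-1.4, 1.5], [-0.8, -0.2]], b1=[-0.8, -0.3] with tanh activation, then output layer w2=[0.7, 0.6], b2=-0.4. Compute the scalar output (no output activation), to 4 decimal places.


z1[0] = (-1.4)·(-3) + (1.5)·(-2) - 0.8 = 0.4
z1[1] = (-0.8)·(-3) + (-0.2)·(-2) - 0.3 = 2.5
h = tanh(z1) = [0.3799, 0.9866]
output = (0.7)·(0.3799) + (0.6)·(0.9866) - 0.4 = 0.4579

0.4579


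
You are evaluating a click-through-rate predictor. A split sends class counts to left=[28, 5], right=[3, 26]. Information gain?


Parent = [31, 31], H_parent = 1
H_left = 0.6136 (n=33), H_right = 0.4798 (n=29)
H_children = (33/62)·0.6136 + (29/62)·0.4798 = 0.551
IG = 1 - 0.551 = 0.449

0.449


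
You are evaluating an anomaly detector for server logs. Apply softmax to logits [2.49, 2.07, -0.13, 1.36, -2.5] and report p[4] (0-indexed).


Exponentials: e^2.49=12.0613, e^2.07=7.9248, e^-0.13=0.8781, e^1.36=3.8962, e^-2.5=0.0821
Sum = 24.8425
Softmax = [0.4855, 0.319, 0.0353, 0.1568, 0.0033]
p[4] = 0.0821/24.8425 = 0.0033

0.0033


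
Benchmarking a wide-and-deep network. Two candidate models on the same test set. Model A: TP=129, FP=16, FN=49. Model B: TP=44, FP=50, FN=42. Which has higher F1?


Model A: P=129/145=0.8897, R=129/178=0.7247, F1=2PR/(P+R)=2TP/(2TP+FP+FN)=258/323=0.7988
Model B: P=44/94=0.4681, R=44/86=0.5116, F1=2PR/(P+R)=2TP/(2TP+FP+FN)=88/180=0.4889
0.7988 > 0.4889 → Model A

Model A


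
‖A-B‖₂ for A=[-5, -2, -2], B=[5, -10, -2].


d = √((-5-5)² + (-2+ 10)² + (-2+ 2)²)
  = √(100 + 64 + 0)
  = √164 = 12.8062

12.8062


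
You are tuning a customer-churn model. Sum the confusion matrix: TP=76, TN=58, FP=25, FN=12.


Total = TP + TN + FP + FN
= 76 + 58 + 25 + 12
= 171
(Predicted positive: 101, predicted negative: 70)

171


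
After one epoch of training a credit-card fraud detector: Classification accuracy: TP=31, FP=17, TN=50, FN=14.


Accuracy = (TP+TN)/(TP+TN+FP+FN)
= (31+50)/(112)
= 81/112 = 72.32%

72.32%


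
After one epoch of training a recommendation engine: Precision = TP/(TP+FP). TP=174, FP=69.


Precision = TP/(TP+FP)
= 174/(174+69)
= 174/243 = 71.6%

71.6%


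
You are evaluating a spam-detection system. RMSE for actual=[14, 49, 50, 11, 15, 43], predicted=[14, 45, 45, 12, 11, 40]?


MSE = 67/6 = 11.1667
RMSE = √(67/6) = 3.3417

3.3417


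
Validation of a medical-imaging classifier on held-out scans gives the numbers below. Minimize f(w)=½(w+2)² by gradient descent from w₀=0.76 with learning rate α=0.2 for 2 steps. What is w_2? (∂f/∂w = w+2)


step 1: grad = 0.76+2 = 2.76; w = 0.76 - 0.2·(2.76) = 0.208
step 2: grad = 0.208+2 = 2.208; w = 0.208 - 0.2·(2.208) = -0.2336

-0.2336


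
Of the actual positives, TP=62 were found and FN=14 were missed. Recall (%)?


Recall = TP/(TP+FN)
= 62/(62+14)
= 62/76 = 81.58%

81.58%


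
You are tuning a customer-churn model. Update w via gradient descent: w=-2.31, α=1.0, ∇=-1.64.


w_new = w - α·∇
= -2.31 - 1.0·-1.64
= -2.31 + 1.64
= -0.67

-0.67


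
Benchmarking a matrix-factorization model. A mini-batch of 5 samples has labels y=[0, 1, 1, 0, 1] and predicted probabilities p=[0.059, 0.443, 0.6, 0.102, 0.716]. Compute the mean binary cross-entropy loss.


L[0] = -ln(1-0.059) = -ln(0.941) = 0.0608
L[1] = -ln(0.443) = 0.8142
L[2] = -ln(0.6) = 0.5108
L[3] = -ln(1-0.102) = -ln(0.898) = 0.1076
L[4] = -ln(0.716) = 0.3341
mean = (0.0608 + 0.8142 + 0.5108 + 0.1076 + 0.3341)/5 = 0.3655

0.3655


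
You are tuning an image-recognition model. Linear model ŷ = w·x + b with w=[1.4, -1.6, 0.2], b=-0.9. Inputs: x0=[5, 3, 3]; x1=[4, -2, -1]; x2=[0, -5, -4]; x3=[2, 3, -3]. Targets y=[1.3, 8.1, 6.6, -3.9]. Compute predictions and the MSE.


ŷ0 = (1.4)·(5) + (-1.6)·(3) + (0.2)·(3) - 0.9 = 1.9
ŷ1 = (1.4)·(4) + (-1.6)·(-2) + (0.2)·(-1) - 0.9 = 7.7
ŷ2 = (1.4)·(0) + (-1.6)·(-5) + (0.2)·(-4) - 0.9 = 6.3
ŷ3 = (1.4)·(2) + (-1.6)·(3) + (0.2)·(-3) - 0.9 = -3.5
errors² = [0.36, 0.16, 0.09, 0.16]
MSE = 0.7700/4 = 0.1925

0.1925


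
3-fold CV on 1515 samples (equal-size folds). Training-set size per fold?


Fold size = 1515/3 = 505
Training per fold = 1515 - 505 = 1010

1010


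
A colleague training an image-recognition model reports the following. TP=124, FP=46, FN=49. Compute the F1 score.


Precision = 124/170 = 0.7294
Recall = 124/173 = 0.7168
F1 = 2·P·R/(P+R) = 2·TP/(2·TP+FP+FN) = 248/(248+46+49) = 248/343 = 0.723

0.723


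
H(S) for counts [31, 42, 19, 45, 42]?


Probabilities: [31/179, 42/179, 19/179, 45/179, 42/179] ≈ [0.1732, 0.2346, 0.1061, 0.2514, 0.2346]
H = -((31/179)·log₂(31/179) + (42/179)·log₂(42/179) + (19/179)·log₂(19/179) + (45/179)·log₂(45/179) + (42/179)·log₂(42/179))
  = 2.2638 bits

2.2638 bits


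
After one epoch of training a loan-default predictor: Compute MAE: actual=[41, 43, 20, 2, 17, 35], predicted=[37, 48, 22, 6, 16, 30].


Absolute errors: |41-37|=4, |43-48|=5, |20-22|=2, |2-6|=4, |17-16|=1, |35-30|=5
Sum = 21
MAE = 21/6 = 7/2

7/2


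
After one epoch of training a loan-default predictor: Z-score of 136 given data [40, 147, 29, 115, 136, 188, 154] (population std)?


μ = 115.5714, σ = 55.2057
z = (136 - 115.5714)/55.2057 = 0.37

0.37


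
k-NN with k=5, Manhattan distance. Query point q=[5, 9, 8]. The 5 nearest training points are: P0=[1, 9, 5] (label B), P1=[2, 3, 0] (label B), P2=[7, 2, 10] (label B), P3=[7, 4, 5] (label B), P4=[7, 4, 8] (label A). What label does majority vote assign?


d(q,P0) = 7  (label B)
d(q,P1) = 17  (label B)
d(q,P2) = 11  (label B)
d(q,P3) = 10  (label B)
d(q,P4) = 7  (label A)
Votes: A=1, B=4
Majority → B

B


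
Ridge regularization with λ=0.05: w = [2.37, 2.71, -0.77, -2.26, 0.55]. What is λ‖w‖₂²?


‖w‖₂² = (2.37)² + (2.71)² + (-0.77)² + (-2.26)² + (0.55)²
     = 5.6169 + 7.3441 + 0.5929 + 5.1076 + 0.3025
     = 18.964
λ·‖w‖₂² = 0.05·18.964 = 0.9482

0.9482


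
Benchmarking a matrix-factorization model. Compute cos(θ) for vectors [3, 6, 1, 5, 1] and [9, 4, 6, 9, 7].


A·B = 3·9 + 6·4 + 1·6 + 5·9 + 1·7 = 109
‖A‖ = √72 = 8.4853, ‖B‖ = √263 = 16.2173
cos = 109/(√72·√263) = 109/√18936 = 0.7921

0.7921


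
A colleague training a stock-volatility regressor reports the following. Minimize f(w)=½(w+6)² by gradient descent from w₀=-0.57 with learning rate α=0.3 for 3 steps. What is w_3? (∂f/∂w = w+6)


step 1: grad = -0.57+6 = 5.43; w = -0.57 - 0.3·(5.43) = -2.199
step 2: grad = -2.199+6 = 3.801; w = -2.199 - 0.3·(3.801) = -3.3393
step 3: grad = -3.3393+6 = 2.6607; w = -3.3393 - 0.3·(2.6607) = -4.13751

-4.13751


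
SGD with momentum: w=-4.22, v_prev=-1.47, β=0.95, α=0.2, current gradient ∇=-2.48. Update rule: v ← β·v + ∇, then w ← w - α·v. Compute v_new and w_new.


v_new = 0.95·-1.47 - 2.48 = -1.3965 - 2.48 = -3.8765
w_new = -4.22 - 0.2·-3.8765 = -4.22 + 0.7753 = -3.4447

v_new=-3.8765, w_new=-3.4447


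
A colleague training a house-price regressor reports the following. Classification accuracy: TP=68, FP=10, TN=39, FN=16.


Accuracy = (TP+TN)/(TP+TN+FP+FN)
= (68+39)/(133)
= 107/133 = 80.45%

80.45%


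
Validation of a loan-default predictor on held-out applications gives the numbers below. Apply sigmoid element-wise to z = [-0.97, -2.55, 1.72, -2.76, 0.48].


σ(-0.97) = 1/(1+e^0.97) = 0.2749
σ(-2.55) = 1/(1+e^2.55) = 0.0724
σ(1.72) = 1/(1+e^-1.72) = 0.8481
σ(-2.76) = 1/(1+e^2.76) = 0.0595
σ(0.48) = 1/(1+e^-0.48) = 0.6177
result = [0.2749, 0.0724, 0.8481, 0.0595, 0.6177]

[0.2749, 0.0724, 0.8481, 0.0595, 0.6177]


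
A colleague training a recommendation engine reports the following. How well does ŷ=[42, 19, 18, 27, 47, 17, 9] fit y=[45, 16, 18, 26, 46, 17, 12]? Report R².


ȳ = 25.7143
SS_res = Σ(y-ŷ)² = 29
SS_tot = Σ(y-ȳ)² = 1201.43
R² = 1 - SS_res/SS_tot = 1 - 0.0241 = 0.9759

0.9759


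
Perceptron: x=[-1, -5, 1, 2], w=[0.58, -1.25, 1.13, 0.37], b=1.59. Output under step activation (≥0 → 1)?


z = (-1)·(0.58) + (-5)·(-1.25) + (1)·(1.13) + (2)·(0.37) + 1.59
  = 9.13
step(z) = 1 (z≥0)

1


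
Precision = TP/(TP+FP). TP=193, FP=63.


Precision = TP/(TP+FP)
= 193/(193+63)
= 193/256 = 75.39%

75.39%


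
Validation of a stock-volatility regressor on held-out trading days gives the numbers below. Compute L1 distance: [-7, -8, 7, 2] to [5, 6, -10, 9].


d = |-7-5| + |-8-6| + |7+ 10| + |2-9|
  = 12 + 14 + 17 + 7
  = 50

50


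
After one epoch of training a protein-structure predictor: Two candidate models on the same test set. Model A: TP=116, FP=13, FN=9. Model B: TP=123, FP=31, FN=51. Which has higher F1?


Model A: P=116/129=0.8992, R=116/125=0.928, F1=2PR/(P+R)=2TP/(2TP+FP+FN)=232/254=0.9134
Model B: P=123/154=0.7987, R=123/174=0.7069, F1=2PR/(P+R)=2TP/(2TP+FP+FN)=246/328=0.75
0.9134 > 0.75 → Model A

Model A


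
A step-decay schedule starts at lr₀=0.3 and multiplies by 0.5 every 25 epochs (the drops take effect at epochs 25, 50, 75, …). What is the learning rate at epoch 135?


n_drops = ⌊135/25⌋ = 5
lr = 0.3·0.5^5 = 0.3·0.03125 = 0.009375

0.009375


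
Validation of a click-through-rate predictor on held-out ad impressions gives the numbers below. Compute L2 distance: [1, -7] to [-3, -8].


d = √((1+ 3)² + (-7+ 8)²)
  = √(16 + 1)
  = √17 = 4.1231

4.1231


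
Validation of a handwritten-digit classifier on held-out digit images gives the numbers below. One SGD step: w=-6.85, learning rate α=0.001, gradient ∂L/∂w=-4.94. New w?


w_new = w - α·∇
= -6.85 - 0.001·-4.94
= -6.85 + 0.00494
= -6.84506

-6.84506


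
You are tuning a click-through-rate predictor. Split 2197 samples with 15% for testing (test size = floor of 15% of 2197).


Test = ⌊2197·15/100⌋ = 329
Train = 2197 - 329 = 1868

Train: 1868, Test: 329


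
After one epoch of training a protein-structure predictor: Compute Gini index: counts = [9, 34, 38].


Probabilities: [9/81, 34/81, 38/81] ≈ [0.1111, 0.4198, 0.4691]
Σpᵢ² = (81 + 1156 + 1444)/81² = 2681/6561
Gini = 1 - Σpᵢ² = 1 - 2681/6561 = 0.5914

0.5914


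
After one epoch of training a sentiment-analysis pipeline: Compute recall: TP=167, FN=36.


Recall = TP/(TP+FN)
= 167/(167+36)
= 167/203 = 82.27%

82.27%


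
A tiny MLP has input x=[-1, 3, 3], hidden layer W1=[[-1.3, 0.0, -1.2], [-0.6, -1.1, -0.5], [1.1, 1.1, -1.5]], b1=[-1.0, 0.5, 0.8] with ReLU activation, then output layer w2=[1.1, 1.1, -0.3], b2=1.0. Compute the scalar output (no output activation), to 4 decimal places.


z1[0] = (-1.3)·(-1) + (0.0)·(3) + (-1.2)·(3) - 1.0 = -3.3
z1[1] = (-0.6)·(-1) + (-1.1)·(3) + (-0.5)·(3) + 0.5 = -3.7
z1[2] = (1.1)·(-1) + (1.1)·(3) + (-1.5)·(3) + 0.8 = -1.5
h = ReLU(z1) = [0.0, 0.0, 0.0]
output = (1.1)·(0.0) + (1.1)·(0.0) + (-0.3)·(0.0) + 1.0 = 1.0

1.0


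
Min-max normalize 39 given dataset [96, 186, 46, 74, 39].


min=39, max=186
(39-39)/(186-39) = 0/147 = 0.0

0.0


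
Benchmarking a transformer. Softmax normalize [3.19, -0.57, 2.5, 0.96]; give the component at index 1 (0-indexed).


Exponentials: e^3.19=24.2884, e^-0.57=0.5655, e^2.5=12.1825, e^0.96=2.6117
Sum = 39.6481
Softmax = [0.6126, 0.0143, 0.3073, 0.0659]
p[1] = 0.5655/39.6481 = 0.0143

0.0143


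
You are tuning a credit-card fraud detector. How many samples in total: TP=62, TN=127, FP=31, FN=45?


Total = TP + TN + FP + FN
= 62 + 127 + 31 + 45
= 265
(Predicted positive: 93, predicted negative: 172)

265


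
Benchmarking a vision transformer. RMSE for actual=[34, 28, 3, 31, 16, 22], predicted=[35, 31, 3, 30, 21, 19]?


MSE = 45/6 = 7.5
RMSE = √(45/6) = 2.7386

2.7386


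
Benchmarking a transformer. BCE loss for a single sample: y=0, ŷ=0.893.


BCE = -[y·ln(p) + (1-y)·ln(1-p)]
= -0 - 1·ln(1-0.893)
= -ln(0.107) = 2.2349

2.2349


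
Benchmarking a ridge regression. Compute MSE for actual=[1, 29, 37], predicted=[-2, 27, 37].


Squared errors: (1+ 2)²=9, (29-27)²=4, (37-37)²=0
Sum = 13
MSE = 13/3 = 13/3

13/3


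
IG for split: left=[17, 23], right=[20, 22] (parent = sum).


Parent = [37, 45], H_parent = 0.9931
H_left = 0.9837 (n=40), H_right = 0.9984 (n=42)
H_children = (40/82)·0.9837 + (42/82)·0.9984 = 0.9912
IG = 0.9931 - 0.9912 = 0.0019

0.0019


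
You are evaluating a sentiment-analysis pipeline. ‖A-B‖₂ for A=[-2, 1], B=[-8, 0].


d = √((-2+ 8)² + (1-0)²)
  = √(36 + 1)
  = √37 = 6.0828

6.0828


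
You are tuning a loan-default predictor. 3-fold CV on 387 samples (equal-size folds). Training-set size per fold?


Fold size = 387/3 = 129
Training per fold = 387 - 129 = 258

258


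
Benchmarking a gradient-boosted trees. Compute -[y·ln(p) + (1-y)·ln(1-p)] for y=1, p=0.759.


BCE = -[y·ln(p) + (1-y)·ln(1-p)]
= -1·ln(0.759) - 0
= -ln(0.759) = 0.2758

0.2758


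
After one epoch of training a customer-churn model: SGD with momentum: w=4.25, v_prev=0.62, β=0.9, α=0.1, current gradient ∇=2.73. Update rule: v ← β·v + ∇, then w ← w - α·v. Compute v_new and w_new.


v_new = 0.9·0.62 + 2.73 = 0.558 + 2.73 = 3.288
w_new = 4.25 - 0.1·3.288 = 4.25 - 0.3288 = 3.9212

v_new=3.288, w_new=3.9212


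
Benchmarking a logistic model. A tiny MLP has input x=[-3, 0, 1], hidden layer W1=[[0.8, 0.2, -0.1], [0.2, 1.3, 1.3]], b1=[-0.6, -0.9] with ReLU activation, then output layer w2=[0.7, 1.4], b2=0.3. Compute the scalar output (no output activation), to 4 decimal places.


z1[0] = (0.8)·(-3) + (0.2)·(0) + (-0.1)·(1) - 0.6 = -3.1
z1[1] = (0.2)·(-3) + (1.3)·(0) + (1.3)·(1) - 0.9 = -0.2
h = ReLU(z1) = [0.0, 0.0]
output = (0.7)·(0.0) + (1.4)·(0.0) + 0.3 = 0.3

0.3


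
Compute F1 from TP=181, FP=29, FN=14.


Precision = 181/210 = 0.8619
Recall = 181/195 = 0.9282
F1 = 2·P·R/(P+R) = 2·TP/(2·TP+FP+FN) = 362/(362+29+14) = 362/405 = 0.8938

0.8938


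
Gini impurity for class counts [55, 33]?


Probabilities: [55/88, 33/88] ≈ [0.625, 0.375]
Σpᵢ² = (3025 + 1089)/88² = 4114/7744
Gini = 1 - Σpᵢ² = 1 - 4114/7744 = 0.4688

0.4688


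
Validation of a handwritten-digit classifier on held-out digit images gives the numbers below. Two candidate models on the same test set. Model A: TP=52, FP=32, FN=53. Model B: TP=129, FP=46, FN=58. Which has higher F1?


Model A: P=52/84=0.619, R=52/105=0.4952, F1=2PR/(P+R)=2TP/(2TP+FP+FN)=104/189=0.5503
Model B: P=129/175=0.7371, R=129/187=0.6898, F1=2PR/(P+R)=2TP/(2TP+FP+FN)=258/362=0.7127
0.5503 < 0.7127 → Model B

Model B


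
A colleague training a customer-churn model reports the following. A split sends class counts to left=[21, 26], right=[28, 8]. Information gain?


Parent = [49, 34], H_parent = 0.9763
H_left = 0.9918 (n=47), H_right = 0.7642 (n=36)
H_children = (47/83)·0.9918 + (36/83)·0.7642 = 0.8931
IG = 0.9763 - 0.8931 = 0.0832

0.0832


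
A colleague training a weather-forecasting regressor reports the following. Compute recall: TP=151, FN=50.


Recall = TP/(TP+FN)
= 151/(151+50)
= 151/201 = 75.12%

75.12%


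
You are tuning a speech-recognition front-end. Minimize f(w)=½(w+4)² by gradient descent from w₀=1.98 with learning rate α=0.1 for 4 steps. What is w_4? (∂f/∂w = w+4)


step 1: grad = 1.98+4 = 5.98; w = 1.98 - 0.1·(5.98) = 1.382
step 2: grad = 1.382+4 = 5.382; w = 1.382 - 0.1·(5.382) = 0.8438
step 3: grad = 0.8438+4 = 4.8438; w = 0.8438 - 0.1·(4.8438) = 0.35942
step 4: grad = 0.35942+4 = 4.35942; w = 0.35942 - 0.1·(4.35942) = -0.076522

-0.076522


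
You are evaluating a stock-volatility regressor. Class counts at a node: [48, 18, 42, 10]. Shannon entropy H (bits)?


Probabilities: [48/118, 18/118, 42/118, 10/118] ≈ [0.4068, 0.1525, 0.3559, 0.0847]
H = -((48/118)·log₂(48/118) + (18/118)·log₂(18/118) + (42/118)·log₂(42/118) + (10/118)·log₂(10/118))
  = 1.7739 bits

1.7739 bits


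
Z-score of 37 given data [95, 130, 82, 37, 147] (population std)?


μ = 98.2, σ = 38.4988
z = (37 - 98.2)/38.4988 = -1.5897

-1.5897


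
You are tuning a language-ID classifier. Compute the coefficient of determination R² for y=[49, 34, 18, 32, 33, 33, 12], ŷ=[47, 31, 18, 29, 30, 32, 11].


ȳ = 30.1429
SS_res = Σ(y-ŷ)² = 33
SS_tot = Σ(y-ȳ)² = 866.86
R² = 1 - SS_res/SS_tot = 1 - 0.0381 = 0.9619

0.9619


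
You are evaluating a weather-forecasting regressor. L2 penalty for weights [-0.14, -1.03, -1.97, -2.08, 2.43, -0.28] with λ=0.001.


‖w‖₂² = (-0.14)² + (-1.03)² + (-1.97)² + (-2.08)² + (2.43)² + (-0.28)²
     = 0.0196 + 1.0609 + 3.8809 + 4.3264 + 5.9049 + 0.0784
     = 15.2711
λ·‖w‖₂² = 0.001·15.2711 = 0.015271

0.015271


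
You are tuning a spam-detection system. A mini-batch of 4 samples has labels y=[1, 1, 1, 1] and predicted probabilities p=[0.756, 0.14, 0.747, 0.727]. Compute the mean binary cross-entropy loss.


L[0] = -ln(0.756) = 0.2797
L[1] = -ln(0.14) = 1.9661
L[2] = -ln(0.747) = 0.2917
L[3] = -ln(0.727) = 0.3188
mean = (0.2797 + 1.9661 + 0.2917 + 0.3188)/4 = 0.7141

0.7141


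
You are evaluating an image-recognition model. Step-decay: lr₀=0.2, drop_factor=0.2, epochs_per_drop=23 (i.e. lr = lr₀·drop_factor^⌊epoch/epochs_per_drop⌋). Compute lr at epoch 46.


n_drops = ⌊46/23⌋ = 2
lr = 0.2·0.2^2 = 0.2·0.04 = 0.008

0.008


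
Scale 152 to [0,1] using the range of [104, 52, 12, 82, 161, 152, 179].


min=12, max=179
(152-12)/(179-12) = 140/167 = 0.8383

0.8383


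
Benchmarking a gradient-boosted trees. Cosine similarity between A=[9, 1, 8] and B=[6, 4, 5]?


A·B = 9·6 + 1·4 + 8·5 = 98
‖A‖ = √146 = 12.083, ‖B‖ = √77 = 8.775
cos = 98/(√146·√77) = 98/√11242 = 0.9243

0.9243


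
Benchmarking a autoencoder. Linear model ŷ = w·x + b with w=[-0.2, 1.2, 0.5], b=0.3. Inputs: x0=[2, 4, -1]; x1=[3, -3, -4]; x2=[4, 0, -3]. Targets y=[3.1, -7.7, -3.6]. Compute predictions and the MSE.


ŷ0 = (-0.2)·(2) + (1.2)·(4) + (0.5)·(-1) + 0.3 = 4.2
ŷ1 = (-0.2)·(3) + (1.2)·(-3) + (0.5)·(-4) + 0.3 = -5.9
ŷ2 = (-0.2)·(4) + (1.2)·(0) + (0.5)·(-3) + 0.3 = -2.0
errors² = [1.21, 3.24, 2.56]
MSE = 7.0100/3 = 2.3367

2.3367


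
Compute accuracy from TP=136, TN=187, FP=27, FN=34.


Accuracy = (TP+TN)/(TP+TN+FP+FN)
= (136+187)/(384)
= 323/384 = 84.11%

84.11%


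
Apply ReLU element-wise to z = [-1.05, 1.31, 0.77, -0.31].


ReLU(-1.05) = max(0, -1.05) = 0.0
ReLU(1.31) = max(0, 1.31) = 1.31
ReLU(0.77) = max(0, 0.77) = 0.77
ReLU(-0.31) = max(0, -0.31) = 0.0
result = [0.0, 1.31, 0.77, 0.0]

[0.0, 1.31, 0.77, 0.0]


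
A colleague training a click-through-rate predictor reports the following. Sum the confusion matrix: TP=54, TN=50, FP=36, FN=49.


Total = TP + TN + FP + FN
= 54 + 50 + 36 + 49
= 189
(Predicted positive: 90, predicted negative: 99)

189


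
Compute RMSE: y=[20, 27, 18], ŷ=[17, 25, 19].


MSE = 14/3 = 4.6667
RMSE = √(14/3) = 2.1602

2.1602


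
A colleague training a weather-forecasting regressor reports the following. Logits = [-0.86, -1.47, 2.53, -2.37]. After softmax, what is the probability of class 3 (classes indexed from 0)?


Exponentials: e^-0.86=0.4232, e^-1.47=0.2299, e^2.53=12.5535, e^-2.37=0.0935
Sum = 13.3001
Softmax = [0.0318, 0.0173, 0.9439, 0.007]
p[3] = 0.0935/13.3001 = 0.007

0.007


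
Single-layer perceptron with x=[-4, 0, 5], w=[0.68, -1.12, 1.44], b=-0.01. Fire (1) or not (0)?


z = (-4)·(0.68) + (0)·(-1.12) + (5)·(1.44) - 0.01
  = 4.47
step(z) = 1 (z≥0)

1


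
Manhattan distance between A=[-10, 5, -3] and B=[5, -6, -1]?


d = |-10-5| + |5+ 6| + |-3+ 1|
  = 15 + 11 + 2
  = 28

28


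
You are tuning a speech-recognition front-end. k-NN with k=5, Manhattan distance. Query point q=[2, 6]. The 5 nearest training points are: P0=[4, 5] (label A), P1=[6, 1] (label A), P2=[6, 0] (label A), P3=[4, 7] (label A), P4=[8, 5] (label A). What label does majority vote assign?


d(q,P0) = 3  (label A)
d(q,P1) = 9  (label A)
d(q,P2) = 10  (label A)
d(q,P3) = 3  (label A)
d(q,P4) = 7  (label A)
Votes: A=5, B=0
Majority → A

A


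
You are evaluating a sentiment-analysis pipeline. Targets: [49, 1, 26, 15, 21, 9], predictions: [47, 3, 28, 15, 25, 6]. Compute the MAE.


Absolute errors: |49-47|=2, |1-3|=2, |26-28|=2, |15-15|=0, |21-25|=4, |9-6|=3
Sum = 13
MAE = 13/6 = 13/6

13/6


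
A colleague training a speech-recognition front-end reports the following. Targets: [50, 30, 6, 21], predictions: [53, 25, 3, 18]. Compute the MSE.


Squared errors: (50-53)²=9, (30-25)²=25, (6-3)²=9, (21-18)²=9
Sum = 52
MSE = 52/4 = 13

13


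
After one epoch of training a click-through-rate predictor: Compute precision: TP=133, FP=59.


Precision = TP/(TP+FP)
= 133/(133+59)
= 133/192 = 69.27%

69.27%


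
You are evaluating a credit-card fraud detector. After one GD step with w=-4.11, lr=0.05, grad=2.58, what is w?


w_new = w - α·∇
= -4.11 - 0.05·2.58
= -4.11 - 0.129
= -4.239

-4.239


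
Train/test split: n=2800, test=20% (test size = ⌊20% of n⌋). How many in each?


Test = ⌊2800·20/100⌋ = 560
Train = 2800 - 560 = 2240

Train: 2240, Test: 560


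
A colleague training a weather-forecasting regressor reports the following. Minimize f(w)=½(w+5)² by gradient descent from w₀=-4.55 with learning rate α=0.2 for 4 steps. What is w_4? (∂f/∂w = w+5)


step 1: grad = -4.55+5 = 0.45; w = -4.55 - 0.2·(0.45) = -4.64
step 2: grad = -4.64+5 = 0.36; w = -4.64 - 0.2·(0.36) = -4.712
step 3: grad = -4.712+5 = 0.288; w = -4.712 - 0.2·(0.288) = -4.7696
step 4: grad = -4.7696+5 = 0.2304; w = -4.7696 - 0.2·(0.2304) = -4.81568

-4.81568


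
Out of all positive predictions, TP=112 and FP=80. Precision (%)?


Precision = TP/(TP+FP)
= 112/(112+80)
= 112/192 = 58.33%

58.33%


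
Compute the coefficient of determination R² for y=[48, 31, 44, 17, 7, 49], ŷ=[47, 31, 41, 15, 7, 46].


ȳ = 32.6667
SS_res = Σ(y-ŷ)² = 23
SS_tot = Σ(y-ȳ)² = 1537.33
R² = 1 - SS_res/SS_tot = 1 - 0.015 = 0.985

0.985


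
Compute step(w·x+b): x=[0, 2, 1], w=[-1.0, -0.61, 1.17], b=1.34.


z = (0)·(-1.0) + (2)·(-0.61) + (1)·(1.17) + 1.34
  = 1.29
step(z) = 1 (z≥0)

1


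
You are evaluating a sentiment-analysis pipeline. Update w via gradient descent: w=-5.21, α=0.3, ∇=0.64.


w_new = w - α·∇
= -5.21 - 0.3·0.64
= -5.21 - 0.192
= -5.402

-5.402


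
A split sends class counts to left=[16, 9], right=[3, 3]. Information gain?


Parent = [19, 12], H_parent = 0.9629
H_left = 0.9427 (n=25), H_right = 1 (n=6)
H_children = (25/31)·0.9427 + (6/31)·1 = 0.9538
IG = 0.9629 - 0.9538 = 0.0091

0.0091


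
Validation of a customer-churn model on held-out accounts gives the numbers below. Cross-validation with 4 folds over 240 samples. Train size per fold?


Fold size = 240/4 = 60
Training per fold = 240 - 60 = 180

180


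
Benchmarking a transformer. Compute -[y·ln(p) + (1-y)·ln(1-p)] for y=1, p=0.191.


BCE = -[y·ln(p) + (1-y)·ln(1-p)]
= -1·ln(0.191) - 0
= -ln(0.191) = 1.6555

1.6555


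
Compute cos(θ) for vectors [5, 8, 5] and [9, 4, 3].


A·B = 5·9 + 8·4 + 5·3 = 92
‖A‖ = √114 = 10.6771, ‖B‖ = √106 = 10.2956
cos = 92/(√114·√106) = 92/√12084 = 0.8369

0.8369


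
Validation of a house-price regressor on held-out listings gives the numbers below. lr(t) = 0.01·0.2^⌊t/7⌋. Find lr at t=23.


n_drops = ⌊23/7⌋ = 3
lr = 0.01·0.2^3 = 0.01·0.008 = 0.00008

0.00008


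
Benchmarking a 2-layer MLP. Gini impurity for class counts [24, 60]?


Probabilities: [24/84, 60/84] ≈ [0.2857, 0.7143]
Σpᵢ² = (576 + 3600)/84² = 4176/7056
Gini = 1 - Σpᵢ² = 1 - 4176/7056 = 0.4082

0.4082


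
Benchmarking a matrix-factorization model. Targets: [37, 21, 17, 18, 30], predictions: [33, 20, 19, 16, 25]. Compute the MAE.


Absolute errors: |37-33|=4, |21-20|=1, |17-19|=2, |18-16|=2, |30-25|=5
Sum = 14
MAE = 14/5 = 14/5

14/5


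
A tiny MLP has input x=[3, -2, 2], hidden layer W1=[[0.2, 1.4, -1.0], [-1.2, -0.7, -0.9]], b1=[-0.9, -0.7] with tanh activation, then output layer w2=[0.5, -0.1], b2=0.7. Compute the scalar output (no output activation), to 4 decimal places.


z1[0] = (0.2)·(3) + (1.4)·(-2) + (-1.0)·(2) - 0.9 = -5.1
z1[1] = (-1.2)·(3) + (-0.7)·(-2) + (-0.9)·(2) - 0.7 = -4.7
h = tanh(z1) = [-0.9999, -0.9998]
output = (0.5)·(-0.9999) + (-0.1)·(-0.9998) + 0.7 = 0.3

0.3


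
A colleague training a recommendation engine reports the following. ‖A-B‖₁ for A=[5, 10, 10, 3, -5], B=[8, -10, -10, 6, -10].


d = |5-8| + |10+ 10| + |10+ 10| + |3-6| + |-5+ 10|
  = 3 + 20 + 20 + 3 + 5
  = 51

51


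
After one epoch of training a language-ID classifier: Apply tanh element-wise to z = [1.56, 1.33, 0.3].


tanh(1.56) = 0.9154
tanh(1.33) = 0.8692
tanh(0.3) = 0.2913
result = [0.9154, 0.8692, 0.2913]

[0.9154, 0.8692, 0.2913]


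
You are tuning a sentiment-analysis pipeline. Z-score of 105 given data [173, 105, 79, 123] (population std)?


μ = 120, σ = 34.3657
z = (105 - 120)/34.3657 = -0.4365

-0.4365


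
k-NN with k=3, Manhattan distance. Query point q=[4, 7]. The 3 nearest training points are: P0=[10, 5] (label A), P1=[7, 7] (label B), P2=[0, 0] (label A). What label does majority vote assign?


d(q,P0) = 8  (label A)
d(q,P1) = 3  (label B)
d(q,P2) = 11  (label A)
Votes: A=2, B=1
Majority → A

A


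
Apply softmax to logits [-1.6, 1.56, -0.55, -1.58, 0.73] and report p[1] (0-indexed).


Exponentials: e^-1.6=0.2019, e^1.56=4.7588, e^-0.55=0.5769, e^-1.58=0.206, e^0.73=2.0751
Sum = 7.8187
Softmax = [0.0258, 0.6086, 0.0738, 0.0263, 0.2654]
p[1] = 4.7588/7.8187 = 0.6086

0.6086


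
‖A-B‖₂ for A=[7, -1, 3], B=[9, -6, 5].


d = √((7-9)² + (-1+ 6)² + (3-5)²)
  = √(4 + 25 + 4)
  = √33 = 5.7446

5.7446


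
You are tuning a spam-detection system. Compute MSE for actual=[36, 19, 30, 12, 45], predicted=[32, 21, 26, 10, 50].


Squared errors: (36-32)²=16, (19-21)²=4, (30-26)²=16, (12-10)²=4, (45-50)²=25
Sum = 65
MSE = 65/5 = 13

13


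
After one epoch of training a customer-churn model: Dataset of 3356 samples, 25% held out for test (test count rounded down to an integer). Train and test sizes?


Test = ⌊3356·25/100⌋ = 839
Train = 3356 - 839 = 2517

Train: 2517, Test: 839


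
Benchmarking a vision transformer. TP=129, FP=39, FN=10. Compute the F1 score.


Precision = 129/168 = 0.7679
Recall = 129/139 = 0.9281
F1 = 2·P·R/(P+R) = 2·TP/(2·TP+FP+FN) = 258/(258+39+10) = 258/307 = 0.8404

0.8404


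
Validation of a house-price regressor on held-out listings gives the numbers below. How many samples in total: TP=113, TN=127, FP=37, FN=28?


Total = TP + TN + FP + FN
= 113 + 127 + 37 + 28
= 305
(Predicted positive: 150, predicted negative: 155)

305


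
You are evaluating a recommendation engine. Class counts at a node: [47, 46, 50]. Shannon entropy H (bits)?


Probabilities: [47/143, 46/143, 50/143] ≈ [0.3287, 0.3217, 0.3497]
H = -((47/143)·log₂(47/143) + (46/143)·log₂(46/143) + (50/143)·log₂(50/143))
  = 1.5841 bits

1.5841 bits


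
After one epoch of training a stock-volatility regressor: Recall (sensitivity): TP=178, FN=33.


Recall = TP/(TP+FN)
= 178/(178+33)
= 178/211 = 84.36%

84.36%


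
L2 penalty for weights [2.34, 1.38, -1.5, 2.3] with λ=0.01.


‖w‖₂² = (2.34)² + (1.38)² + (-1.5)² + (2.3)²
     = 5.4756 + 1.9044 + 2.25 + 5.29
     = 14.92
λ·‖w‖₂² = 0.01·14.92 = 0.1492

0.1492


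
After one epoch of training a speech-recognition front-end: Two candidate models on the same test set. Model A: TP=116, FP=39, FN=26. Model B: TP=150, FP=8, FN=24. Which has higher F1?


Model A: P=116/155=0.7484, R=116/142=0.8169, F1=2PR/(P+R)=2TP/(2TP+FP+FN)=232/297=0.7811
Model B: P=150/158=0.9494, R=150/174=0.8621, F1=2PR/(P+R)=2TP/(2TP+FP+FN)=300/332=0.9036
0.7811 < 0.9036 → Model B

Model B


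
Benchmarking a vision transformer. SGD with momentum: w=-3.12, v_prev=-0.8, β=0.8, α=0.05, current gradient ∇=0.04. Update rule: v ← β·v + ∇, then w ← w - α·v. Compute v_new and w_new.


v_new = 0.8·-0.8 + 0.04 = -0.64 + 0.04 = -0.6
w_new = -3.12 - 0.05·-0.6 = -3.12 + 0.03 = -3.09

v_new=-0.6, w_new=-3.09


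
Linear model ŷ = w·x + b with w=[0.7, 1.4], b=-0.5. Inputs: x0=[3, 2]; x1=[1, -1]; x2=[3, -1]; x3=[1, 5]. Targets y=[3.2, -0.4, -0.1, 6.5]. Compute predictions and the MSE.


ŷ0 = (0.7)·(3) + (1.4)·(2) - 0.5 = 4.4
ŷ1 = (0.7)·(1) + (1.4)·(-1) - 0.5 = -1.2
ŷ2 = (0.7)·(3) + (1.4)·(-1) - 0.5 = 0.2
ŷ3 = (0.7)·(1) + (1.4)·(5) - 0.5 = 7.2
errors² = [1.44, 0.64, 0.09, 0.49]
MSE = 2.6600/4 = 0.665

0.665


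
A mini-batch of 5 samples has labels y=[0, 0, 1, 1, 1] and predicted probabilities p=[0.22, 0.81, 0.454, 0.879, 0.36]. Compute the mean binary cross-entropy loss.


L[0] = -ln(1-0.22) = -ln(0.78) = 0.2485
L[1] = -ln(1-0.81) = -ln(0.19) = 1.6607
L[2] = -ln(0.454) = 0.7897
L[3] = -ln(0.879) = 0.129
L[4] = -ln(0.36) = 1.0217
mean = (0.2485 + 1.6607 + 0.7897 + 0.129 + 1.0217)/5 = 0.7699

0.7699


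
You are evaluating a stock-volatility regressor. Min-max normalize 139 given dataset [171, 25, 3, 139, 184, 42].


min=3, max=184
(139-3)/(184-3) = 136/181 = 0.7514

0.7514


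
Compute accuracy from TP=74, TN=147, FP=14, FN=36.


Accuracy = (TP+TN)/(TP+TN+FP+FN)
= (74+147)/(271)
= 221/271 = 81.55%

81.55%


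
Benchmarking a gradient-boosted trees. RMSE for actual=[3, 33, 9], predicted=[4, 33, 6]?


MSE = 10/3 = 3.3333
RMSE = √(10/3) = 1.8257

1.8257


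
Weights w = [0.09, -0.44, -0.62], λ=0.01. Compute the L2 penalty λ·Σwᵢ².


‖w‖₂² = (0.09)² + (-0.44)² + (-0.62)²
     = 0.0081 + 0.1936 + 0.3844
     = 0.5861
λ·‖w‖₂² = 0.01·0.5861 = 0.005861

0.005861


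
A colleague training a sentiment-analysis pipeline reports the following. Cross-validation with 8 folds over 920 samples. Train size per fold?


Fold size = 920/8 = 115
Training per fold = 920 - 115 = 805

805


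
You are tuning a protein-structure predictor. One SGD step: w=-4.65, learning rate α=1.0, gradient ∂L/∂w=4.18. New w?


w_new = w - α·∇
= -4.65 - 1.0·4.18
= -4.65 - 4.18
= -8.83

-8.83


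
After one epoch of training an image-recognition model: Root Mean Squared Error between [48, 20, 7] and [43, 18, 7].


MSE = 29/3 = 9.6667
RMSE = √(29/3) = 3.1091

3.1091


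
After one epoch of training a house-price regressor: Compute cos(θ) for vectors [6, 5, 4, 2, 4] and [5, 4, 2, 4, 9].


A·B = 6·5 + 5·4 + 4·2 + 2·4 + 4·9 = 102
‖A‖ = √97 = 9.8489, ‖B‖ = √142 = 11.9164
cos = 102/(√97·√142) = 102/√13774 = 0.8691

0.8691


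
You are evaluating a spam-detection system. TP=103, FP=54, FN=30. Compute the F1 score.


Precision = 103/157 = 0.6561
Recall = 103/133 = 0.7744
F1 = 2·P·R/(P+R) = 2·TP/(2·TP+FP+FN) = 206/(206+54+30) = 206/290 = 0.7103

0.7103


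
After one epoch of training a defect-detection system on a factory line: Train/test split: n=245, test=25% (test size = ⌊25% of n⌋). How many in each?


Test = ⌊245·25/100⌋ = 61
Train = 245 - 61 = 184

Train: 184, Test: 61


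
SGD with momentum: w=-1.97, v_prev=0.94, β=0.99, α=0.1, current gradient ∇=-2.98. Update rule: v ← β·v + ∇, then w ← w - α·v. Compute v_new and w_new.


v_new = 0.99·0.94 - 2.98 = 0.9306 - 2.98 = -2.0494
w_new = -1.97 - 0.1·-2.0494 = -1.97 + 0.20494 = -1.76506

v_new=-2.0494, w_new=-1.76506


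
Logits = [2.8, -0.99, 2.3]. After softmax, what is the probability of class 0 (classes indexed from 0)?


Exponentials: e^2.8=16.4446, e^-0.99=0.3716, e^2.3=9.9742
Sum = 26.7904
Softmax = [0.6138, 0.0139, 0.3723]
p[0] = 16.4446/26.7904 = 0.6138

0.6138


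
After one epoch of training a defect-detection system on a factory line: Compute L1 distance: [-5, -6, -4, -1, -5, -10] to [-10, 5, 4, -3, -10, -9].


d = |-5+ 10| + |-6-5| + |-4-4| + |-1+ 3| + |-5+ 10| + |-10+ 9|
  = 5 + 11 + 8 + 2 + 5 + 1
  = 32

32


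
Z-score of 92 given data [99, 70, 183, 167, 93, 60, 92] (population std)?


μ = 109.1429, σ = 43.7637
z = (92 - 109.1429)/43.7637 = -0.3917

-0.3917


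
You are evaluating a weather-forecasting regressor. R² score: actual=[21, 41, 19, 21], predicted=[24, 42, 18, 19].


ȳ = 25.5
SS_res = Σ(y-ŷ)² = 15
SS_tot = Σ(y-ȳ)² = 323
R² = 1 - SS_res/SS_tot = 1 - 0.0464 = 0.9536

0.9536


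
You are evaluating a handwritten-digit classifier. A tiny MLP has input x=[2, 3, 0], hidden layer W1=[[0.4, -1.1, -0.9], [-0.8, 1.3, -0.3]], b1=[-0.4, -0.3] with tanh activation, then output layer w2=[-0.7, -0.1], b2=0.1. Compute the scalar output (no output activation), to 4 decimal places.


z1[0] = (0.4)·(2) + (-1.1)·(3) + (-0.9)·(0) - 0.4 = -2.9
z1[1] = (-0.8)·(2) + (1.3)·(3) + (-0.3)·(0) - 0.3 = 2.0
h = tanh(z1) = [-0.994, 0.964]
output = (-0.7)·(-0.994) + (-0.1)·(0.964) + 0.1 = 0.6994

0.6994


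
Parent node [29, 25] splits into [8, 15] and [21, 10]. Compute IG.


Parent = [29, 25], H_parent = 0.996
H_left = 0.9321 (n=23), H_right = 0.9072 (n=31)
H_children = (23/54)·0.9321 + (31/54)·0.9072 = 0.9178
IG = 0.996 - 0.9178 = 0.0782

0.0782


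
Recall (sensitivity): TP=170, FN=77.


Recall = TP/(TP+FN)
= 170/(170+77)
= 170/247 = 68.83%

68.83%


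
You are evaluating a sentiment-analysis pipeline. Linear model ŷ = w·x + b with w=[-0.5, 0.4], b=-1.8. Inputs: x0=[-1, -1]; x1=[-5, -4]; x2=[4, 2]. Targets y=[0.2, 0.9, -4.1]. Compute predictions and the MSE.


ŷ0 = (-0.5)·(-1) + (0.4)·(-1) - 1.8 = -1.7
ŷ1 = (-0.5)·(-5) + (0.4)·(-4) - 1.8 = -0.9
ŷ2 = (-0.5)·(4) + (0.4)·(2) - 1.8 = -3.0
errors² = [3.61, 3.24, 1.21]
MSE = 8.0600/3 = 2.6867

2.6867


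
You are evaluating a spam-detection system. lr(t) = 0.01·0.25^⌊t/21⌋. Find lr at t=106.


n_drops = ⌊106/21⌋ = 5
lr = 0.01·0.25^5 = 0.01·0.0009765625 = 0.000009765625

0.000009765625


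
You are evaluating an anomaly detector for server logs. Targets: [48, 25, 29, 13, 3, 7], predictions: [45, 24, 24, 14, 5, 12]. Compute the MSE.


Squared errors: (48-45)²=9, (25-24)²=1, (29-24)²=25, (13-14)²=1, (3-5)²=4, (7-12)²=25
Sum = 65
MSE = 65/6 = 65/6

65/6


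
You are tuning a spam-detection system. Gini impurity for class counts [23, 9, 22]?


Probabilities: [23/54, 9/54, 22/54] ≈ [0.4259, 0.1667, 0.4074]
Σpᵢ² = (529 + 81 + 484)/54² = 1094/2916
Gini = 1 - Σpᵢ² = 1 - 1094/2916 = 0.6248

0.6248


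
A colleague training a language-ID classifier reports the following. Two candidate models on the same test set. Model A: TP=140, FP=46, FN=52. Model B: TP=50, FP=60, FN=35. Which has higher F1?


Model A: P=140/186=0.7527, R=140/192=0.7292, F1=2PR/(P+R)=2TP/(2TP+FP+FN)=280/378=0.7407
Model B: P=50/110=0.4545, R=50/85=0.5882, F1=2PR/(P+R)=2TP/(2TP+FP+FN)=100/195=0.5128
0.7407 > 0.5128 → Model A

Model A


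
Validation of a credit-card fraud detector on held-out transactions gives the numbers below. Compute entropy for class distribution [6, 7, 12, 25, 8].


Probabilities: [6/58, 7/58, 12/58, 25/58, 8/58] ≈ [0.1034, 0.1207, 0.2069, 0.431, 0.1379]
H = -((6/58)·log₂(6/58) + (7/58)·log₂(7/58) + (12/58)·log₂(12/58) + (25/58)·log₂(25/58) + (8/58)·log₂(8/58))
  = 2.0946 bits

2.0946 bits


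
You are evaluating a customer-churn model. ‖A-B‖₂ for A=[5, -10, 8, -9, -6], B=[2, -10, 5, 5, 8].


d = √((5-2)² + (-10+ 10)² + (8-5)² + (-9-5)² + (-6-8)²)
  = √(9 + 0 + 9 + 196 + 196)
  = √410 = 20.2485

20.2485


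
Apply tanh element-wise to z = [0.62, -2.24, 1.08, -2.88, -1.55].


tanh(0.62) = 0.5511
tanh(-2.24) = -0.9776
tanh(1.08) = 0.7932
tanh(-2.88) = -0.9937
tanh(-1.55) = -0.9138
result = [0.5511, -0.9776, 0.7932, -0.9937, -0.9138]

[0.5511, -0.9776, 0.7932, -0.9937, -0.9138]


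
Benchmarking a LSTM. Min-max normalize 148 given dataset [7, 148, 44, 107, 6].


min=6, max=148
(148-6)/(148-6) = 142/142 = 1.0

1.0


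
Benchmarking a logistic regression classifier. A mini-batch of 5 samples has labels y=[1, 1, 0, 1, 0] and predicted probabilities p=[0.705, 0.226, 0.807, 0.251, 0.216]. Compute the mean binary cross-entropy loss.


L[0] = -ln(0.705) = 0.3496
L[1] = -ln(0.226) = 1.4872
L[2] = -ln(1-0.807) = -ln(0.193) = 1.6451
L[3] = -ln(0.251) = 1.3823
L[4] = -ln(1-0.216) = -ln(0.784) = 0.2433
mean = (0.3496 + 1.4872 + 1.6451 + 1.3823 + 0.2433)/5 = 1.0215

1.0215
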